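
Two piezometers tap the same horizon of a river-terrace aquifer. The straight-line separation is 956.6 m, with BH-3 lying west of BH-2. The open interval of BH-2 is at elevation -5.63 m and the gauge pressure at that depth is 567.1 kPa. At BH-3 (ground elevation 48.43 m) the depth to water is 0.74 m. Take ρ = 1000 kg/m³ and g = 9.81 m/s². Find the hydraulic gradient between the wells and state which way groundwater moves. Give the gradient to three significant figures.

Pressure head at BH-2: ψ = P/(ρg) = 567.1×1000 / (1000 × 9.81) = 57.81 m.
Total head at BH-2: h = z + ψ = -5.63 + 57.81 = 52.18 m.
Total head at BH-3: h = 48.43 − 0.74 = 47.69 m.
Head difference: h(BH-2) − h(BH-3) = 52.18 − 47.69 = 4.49 m.
Hydraulic gradient: i = |Δh| / L = 4.49 / 956.6 = 0.00469.
Flow is from higher to lower head: from BH-2 toward BH-3, i.e. toward the west.

i ≈ 0.00469; groundwater flows toward the west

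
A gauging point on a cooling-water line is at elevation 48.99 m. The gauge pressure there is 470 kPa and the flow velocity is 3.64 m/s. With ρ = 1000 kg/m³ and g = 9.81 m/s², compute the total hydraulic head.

h ≈ 97.58 m

Pressure head ψ = P/(ρg) = 470×1000 / (1000 × 9.81) = 47.91 m.
Velocity head = v²/(2g) = 3.64² / (2 × 9.81) = 0.675 m.
h = z + ψ + v²/(2g) = 48.99 + 47.91 + 0.675 = 97.58 m.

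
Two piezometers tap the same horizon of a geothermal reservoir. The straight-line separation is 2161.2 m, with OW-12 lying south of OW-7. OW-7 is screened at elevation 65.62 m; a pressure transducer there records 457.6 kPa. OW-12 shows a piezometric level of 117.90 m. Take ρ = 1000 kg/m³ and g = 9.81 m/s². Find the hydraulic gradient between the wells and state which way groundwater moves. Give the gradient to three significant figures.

i ≈ 0.00261; groundwater flows toward the north

Pressure head at OW-7: ψ = P/(ρg) = 457.6×1000 / (1000 × 9.81) = 46.65 m.
Total head at OW-7: h = z + ψ = 65.62 + 46.65 = 112.27 m.
Total head at OW-12: h = 117.90 m (water level in the piezometer is the total head).
Head difference: h(OW-7) − h(OW-12) = 112.27 − 117.90 = -5.63 m.
Hydraulic gradient: i = |Δh| / L = 5.63 / 2161.2 = 0.00261.
Flow is from higher to lower head: from OW-12 toward OW-7, i.e. toward the north.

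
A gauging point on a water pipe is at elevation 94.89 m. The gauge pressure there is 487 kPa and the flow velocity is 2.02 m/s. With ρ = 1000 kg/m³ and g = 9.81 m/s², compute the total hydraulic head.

h ≈ 144.74 m

Pressure head ψ = P/(ρg) = 487×1000 / (1000 × 9.81) = 49.64 m.
Velocity head = v²/(2g) = 2.02² / (2 × 9.81) = 0.208 m.
h = z + ψ + v²/(2g) = 94.89 + 49.64 + 0.208 = 144.74 m.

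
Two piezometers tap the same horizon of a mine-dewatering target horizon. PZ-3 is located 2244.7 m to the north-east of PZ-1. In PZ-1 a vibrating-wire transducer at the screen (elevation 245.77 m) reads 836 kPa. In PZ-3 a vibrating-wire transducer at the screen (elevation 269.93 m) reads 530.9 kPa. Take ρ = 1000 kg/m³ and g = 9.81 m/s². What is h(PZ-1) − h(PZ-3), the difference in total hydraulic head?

Δh ≈ 6.94 m

Pressure head at PZ-1: ψ = P/(ρg) = 836×1000 / (1000 × 9.81) = 85.22 m.
Total head at PZ-1: h = z + ψ = 245.77 + 85.22 = 330.99 m.
Pressure head at PZ-3: ψ = P/(ρg) = 530.9×1000 / (1000 × 9.81) = 54.12 m.
Total head at PZ-3: h = z + ψ = 269.93 + 54.12 = 324.05 m.
Head difference: h(PZ-1) − h(PZ-3) = 330.99 − 324.05 = 6.94 m.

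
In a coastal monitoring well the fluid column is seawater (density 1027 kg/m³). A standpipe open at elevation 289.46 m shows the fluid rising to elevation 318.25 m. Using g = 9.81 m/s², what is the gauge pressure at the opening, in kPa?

P ≈ 290 kPa

Pressure head ψ = h − z = 318.25 − 289.46 = 28.79 m.
P = ρgψ = 1027 × 9.81 × 28.79 = 290056 Pa ≈ 290 kPa.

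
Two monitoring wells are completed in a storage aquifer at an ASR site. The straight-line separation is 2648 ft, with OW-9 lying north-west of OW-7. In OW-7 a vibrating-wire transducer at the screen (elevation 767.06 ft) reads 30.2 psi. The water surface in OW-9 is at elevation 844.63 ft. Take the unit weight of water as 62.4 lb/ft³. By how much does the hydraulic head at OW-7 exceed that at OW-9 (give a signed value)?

Δh ≈ -7.88 ft

Pressure head at OW-7: ψ = 144·P/γ = 144 × 30.2 / 62.4 = 69.69 ft.
Total head at OW-7: h = z + ψ = 767.06 + 69.69 = 836.75 ft.
Total head at OW-9: h = 844.63 ft (water level in the piezometer is the total head).
Head difference: h(OW-7) − h(OW-9) = 836.75 − 844.63 = -7.88 ft.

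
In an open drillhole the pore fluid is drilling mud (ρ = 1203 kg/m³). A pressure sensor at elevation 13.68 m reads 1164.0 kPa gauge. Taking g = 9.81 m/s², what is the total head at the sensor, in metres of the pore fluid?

ψ = P/(ρg) = 1164.0×1000 / (1203 × 9.81) = 98.63 m.
h = z + ψ = 13.68 + 98.63 = 112.31 m.

h ≈ 112.31 m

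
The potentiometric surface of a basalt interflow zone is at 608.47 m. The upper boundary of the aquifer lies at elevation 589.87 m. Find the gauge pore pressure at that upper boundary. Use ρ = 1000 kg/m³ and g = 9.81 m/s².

Pressure head at the aquifer top: ψ = h − z = 608.47 − 589.87 = 18.60 m.
P = ρgψ = 1000 × 9.81 × 18.60 = 182466 Pa ≈ 182 kPa.

P ≈ 182 kPa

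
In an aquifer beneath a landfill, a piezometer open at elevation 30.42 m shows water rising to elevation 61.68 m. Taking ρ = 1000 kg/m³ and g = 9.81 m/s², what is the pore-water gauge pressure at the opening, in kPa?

Pressure head ψ = h − z = 61.68 − 30.42 = 31.26 m.
P = ρgψ = 1000 × 9.81 × 31.26 = 306661 Pa ≈ 307 kPa.

P ≈ 307 kPa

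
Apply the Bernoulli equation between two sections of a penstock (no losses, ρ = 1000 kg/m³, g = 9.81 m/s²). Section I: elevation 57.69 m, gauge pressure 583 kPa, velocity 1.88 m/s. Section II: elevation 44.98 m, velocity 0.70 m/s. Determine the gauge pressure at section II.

P₂ ≈ 709 kPa

Pressure head at I: ψ₁ = P₁/(ρg) = 583×1000 / (1000 × 9.81) = 59.43 m.
Velocity heads: v₁²/2g = 1.88²/19.62 = 0.180 m; v₂²/2g = 0.70²/19.62 = 0.025 m.
Total head H = z₁ + ψ₁ + v₁²/2g = 57.69 + 59.43 + 0.180 = 117.30 m.
ψ₂ = H − z₂ − v₂²/2g = 117.30 − 44.98 − 0.025 = 72.29 m.
P₂ = ρgψ₂ = 1000 × 9.81 × 72.29 ≈ 709 kPa.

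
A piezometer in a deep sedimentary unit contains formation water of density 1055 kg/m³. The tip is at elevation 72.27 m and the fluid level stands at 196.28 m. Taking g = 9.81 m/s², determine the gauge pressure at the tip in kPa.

Pressure head ψ = h − z = 196.28 − 72.27 = 124.01 m.
P = ρgψ = 1055 × 9.81 × 124.01 = 1283448 Pa ≈ 1280 kPa.

P ≈ 1280 kPa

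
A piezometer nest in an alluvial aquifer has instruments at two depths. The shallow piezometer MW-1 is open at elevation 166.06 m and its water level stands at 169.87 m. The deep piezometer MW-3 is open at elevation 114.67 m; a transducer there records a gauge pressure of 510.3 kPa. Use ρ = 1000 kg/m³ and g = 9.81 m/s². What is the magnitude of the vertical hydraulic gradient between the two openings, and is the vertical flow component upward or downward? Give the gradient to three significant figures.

|i_v| ≈ 0.0619; vertical flow is downward

Total head at MW-1: h = 169.87 m (water level in the standpipe).
Pressure head at MW-3: ψ = P/(ρg) = 510.3×1000 / (1000 × 9.81) = 52.02 m.
Total head at MW-3: h = z + ψ = 114.67 + 52.02 = 166.69 m.
Δh = h(MW-1) − h(MW-3) = 169.87 − 166.69 = 3.18 m.
Vertical separation Δz = 166.06 − 114.67 = 51.39 m.
|i_v| = |Δh| / Δz = 3.18 / 51.39 = 0.0619.
Head is higher in the shallow piezometer, so vertical flow is downward (recharge condition).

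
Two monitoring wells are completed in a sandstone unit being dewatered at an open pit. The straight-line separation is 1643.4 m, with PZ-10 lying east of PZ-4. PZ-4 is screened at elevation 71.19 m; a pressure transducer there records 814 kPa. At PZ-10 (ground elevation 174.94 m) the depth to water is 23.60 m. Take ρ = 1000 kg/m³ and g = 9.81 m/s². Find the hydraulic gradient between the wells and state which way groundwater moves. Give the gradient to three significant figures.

Pressure head at PZ-4: ψ = P/(ρg) = 814×1000 / (1000 × 9.81) = 82.98 m.
Total head at PZ-4: h = z + ψ = 71.19 + 82.98 = 154.17 m.
Total head at PZ-10: h = 174.94 − 23.60 = 151.34 m.
Head difference: h(PZ-4) − h(PZ-10) = 154.17 − 151.34 = 2.83 m.
Hydraulic gradient: i = |Δh| / L = 2.83 / 1643.4 = 0.00172.
Flow is from higher to lower head: from PZ-4 toward PZ-10, i.e. toward the east.

i ≈ 0.00172; groundwater flows toward the east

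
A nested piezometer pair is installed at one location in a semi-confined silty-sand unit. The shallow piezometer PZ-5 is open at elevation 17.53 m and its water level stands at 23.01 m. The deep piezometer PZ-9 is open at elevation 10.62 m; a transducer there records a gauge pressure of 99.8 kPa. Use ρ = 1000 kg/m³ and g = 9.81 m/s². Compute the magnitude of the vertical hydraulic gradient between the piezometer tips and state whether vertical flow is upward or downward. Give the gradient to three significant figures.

Total head at PZ-5: h = 23.01 m (water level in the standpipe).
Pressure head at PZ-9: ψ = P/(ρg) = 99.8×1000 / (1000 × 9.81) = 10.17 m.
Total head at PZ-9: h = z + ψ = 10.62 + 10.17 = 20.79 m.
Δh = h(PZ-5) − h(PZ-9) = 23.01 − 20.79 = 2.22 m.
Vertical separation Δz = 17.53 − 10.62 = 6.91 m.
|i_v| = |Δh| / Δz = 2.22 / 6.91 = 0.321.
Head is higher in the shallow piezometer, so vertical flow is downward (recharge condition).

|i_v| ≈ 0.321; vertical flow is downward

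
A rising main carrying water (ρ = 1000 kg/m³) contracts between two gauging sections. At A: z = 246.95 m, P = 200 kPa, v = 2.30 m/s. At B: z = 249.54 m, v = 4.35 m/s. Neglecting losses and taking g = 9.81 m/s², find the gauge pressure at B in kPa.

P₂ ≈ 168 kPa

Pressure head at A: ψ₁ = P₁/(ρg) = 200×1000 / (1000 × 9.81) = 20.39 m.
Velocity heads: v₁²/2g = 2.30²/19.62 = 0.270 m; v₂²/2g = 4.35²/19.62 = 0.964 m.
Total head H = z₁ + ψ₁ + v₁²/2g = 246.95 + 20.39 + 0.270 = 267.61 m.
ψ₂ = H − z₂ − v₂²/2g = 267.61 − 249.54 − 0.964 = 17.11 m.
P₂ = ρgψ₂ = 1000 × 9.81 × 17.11 ≈ 168 kPa.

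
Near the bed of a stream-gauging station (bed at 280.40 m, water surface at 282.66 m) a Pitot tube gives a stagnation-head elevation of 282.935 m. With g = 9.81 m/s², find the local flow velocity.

Near the bed, under hydrostatic conditions, the piezometric head (z + ψ) equals the free-surface elevation, 282.66 m.
Velocity head = total − piezometric = 282.935 − 282.66 = 0.275 m.
v = √(2g·h_v) = √(2 × 9.81 × 0.275) = 2.32 m/s.

v ≈ 2.32 m/s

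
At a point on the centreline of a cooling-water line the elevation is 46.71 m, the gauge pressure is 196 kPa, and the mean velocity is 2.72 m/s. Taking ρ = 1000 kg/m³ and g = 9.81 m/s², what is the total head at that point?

h ≈ 67.07 m

Pressure head ψ = P/(ρg) = 196×1000 / (1000 × 9.81) = 19.98 m.
Velocity head = v²/(2g) = 2.72² / (2 × 9.81) = 0.377 m.
h = z + ψ + v²/(2g) = 46.71 + 19.98 + 0.377 = 67.07 m.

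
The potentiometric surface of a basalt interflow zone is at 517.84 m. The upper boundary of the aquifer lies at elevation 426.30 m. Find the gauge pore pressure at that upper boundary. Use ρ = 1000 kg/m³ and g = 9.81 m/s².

Pressure head at the aquifer top: ψ = h − z = 517.84 − 426.30 = 91.54 m.
P = ρgψ = 1000 × 9.81 × 91.54 = 898007 Pa ≈ 898 kPa.

P ≈ 898 kPa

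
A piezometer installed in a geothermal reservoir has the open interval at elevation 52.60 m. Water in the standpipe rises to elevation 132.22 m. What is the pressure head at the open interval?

ψ ≈ 79.62 m

Total head h = 132.22 m (the water-surface elevation in the piezometer).
Pressure head ψ = h − z = 132.22 − 52.60 = 79.62 m.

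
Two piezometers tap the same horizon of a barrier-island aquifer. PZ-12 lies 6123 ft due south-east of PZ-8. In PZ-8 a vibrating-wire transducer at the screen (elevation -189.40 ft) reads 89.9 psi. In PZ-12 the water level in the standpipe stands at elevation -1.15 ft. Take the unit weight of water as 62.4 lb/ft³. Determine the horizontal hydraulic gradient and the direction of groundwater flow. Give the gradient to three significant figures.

Pressure head at PZ-8: ψ = 144·P/γ = 144 × 89.9 / 62.4 = 207.46 ft.
Total head at PZ-8: h = z + ψ = -189.40 + 207.46 = 18.06 ft.
Total head at PZ-12: h = -1.15 ft (water level in the piezometer is the total head).
Head difference: h(PZ-8) − h(PZ-12) = 18.06 − (-1.15) = 19.21 ft.
Hydraulic gradient: i = |Δh| / L = 19.21 / 6123 = 0.00314.
Flow is from higher to lower head: from PZ-8 toward PZ-12, i.e. toward the south-east.

i ≈ 0.00314; groundwater flows toward the south-east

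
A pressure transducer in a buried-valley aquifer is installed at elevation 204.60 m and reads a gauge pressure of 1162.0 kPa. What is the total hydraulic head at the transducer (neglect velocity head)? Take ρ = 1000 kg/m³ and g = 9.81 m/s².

h ≈ 323.05 m

ψ = P/(ρg) = 1162.0×1000 / (1000 × 9.81) = 118.45 m.
h = z + ψ = 204.60 + 118.45 = 323.05 m.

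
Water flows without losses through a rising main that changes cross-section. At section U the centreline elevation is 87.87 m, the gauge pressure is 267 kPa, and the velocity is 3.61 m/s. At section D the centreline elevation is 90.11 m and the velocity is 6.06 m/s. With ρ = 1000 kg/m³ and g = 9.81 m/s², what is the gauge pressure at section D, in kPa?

Pressure head at U: ψ₁ = P₁/(ρg) = 267×1000 / (1000 × 9.81) = 27.22 m.
Velocity heads: v₁²/2g = 3.61²/19.62 = 0.664 m; v₂²/2g = 6.06²/19.62 = 1.872 m.
Total head H = z₁ + ψ₁ + v₁²/2g = 87.87 + 27.22 + 0.664 = 115.75 m.
ψ₂ = H − z₂ − v₂²/2g = 115.75 − 90.11 − 1.872 = 23.77 m.
P₂ = ρgψ₂ = 1000 × 9.81 × 23.77 ≈ 233 kPa.

P₂ ≈ 233 kPa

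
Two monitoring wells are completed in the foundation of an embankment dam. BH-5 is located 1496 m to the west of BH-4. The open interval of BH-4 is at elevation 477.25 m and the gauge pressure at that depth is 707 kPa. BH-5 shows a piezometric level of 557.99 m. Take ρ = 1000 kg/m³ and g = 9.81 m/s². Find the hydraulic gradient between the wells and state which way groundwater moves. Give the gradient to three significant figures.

Pressure head at BH-4: ψ = P/(ρg) = 707×1000 / (1000 × 9.81) = 72.07 m.
Total head at BH-4: h = z + ψ = 477.25 + 72.07 = 549.32 m.
Total head at BH-5: h = 557.99 m (water level in the piezometer is the total head).
Head difference: h(BH-4) − h(BH-5) = 549.32 − 557.99 = -8.67 m.
Hydraulic gradient: i = |Δh| / L = 8.67 / 1496 = 0.00580.
Flow is from higher to lower head: from BH-5 toward BH-4, i.e. toward the east.

i ≈ 0.00580; groundwater flows toward the east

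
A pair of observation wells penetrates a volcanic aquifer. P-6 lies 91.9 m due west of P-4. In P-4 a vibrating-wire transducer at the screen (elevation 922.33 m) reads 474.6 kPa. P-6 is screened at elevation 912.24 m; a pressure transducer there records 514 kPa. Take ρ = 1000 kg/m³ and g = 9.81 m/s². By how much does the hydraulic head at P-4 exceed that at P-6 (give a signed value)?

Δh ≈ 6.07 m

Pressure head at P-4: ψ = P/(ρg) = 474.6×1000 / (1000 × 9.81) = 48.38 m.
Total head at P-4: h = z + ψ = 922.33 + 48.38 = 970.71 m.
Pressure head at P-6: ψ = P/(ρg) = 514×1000 / (1000 × 9.81) = 52.40 m.
Total head at P-6: h = z + ψ = 912.24 + 52.40 = 964.64 m.
Head difference: h(P-4) − h(P-6) = 970.71 − 964.64 = 6.07 m.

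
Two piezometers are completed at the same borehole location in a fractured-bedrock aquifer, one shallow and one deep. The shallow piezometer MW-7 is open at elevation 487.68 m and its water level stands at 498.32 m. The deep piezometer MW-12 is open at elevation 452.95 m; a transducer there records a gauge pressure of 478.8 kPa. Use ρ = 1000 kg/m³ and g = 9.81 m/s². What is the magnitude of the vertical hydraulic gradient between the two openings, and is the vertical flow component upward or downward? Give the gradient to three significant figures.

Total head at MW-7: h = 498.32 m (water level in the standpipe).
Pressure head at MW-12: ψ = P/(ρg) = 478.8×1000 / (1000 × 9.81) = 48.81 m.
Total head at MW-12: h = z + ψ = 452.95 + 48.81 = 501.76 m.
Δh = h(MW-7) − h(MW-12) = 498.32 − 501.76 = -3.44 m.
Vertical separation Δz = 487.68 − 452.95 = 34.73 m.
|i_v| = |Δh| / Δz = 3.44 / 34.73 = 0.0990.
Head is higher in the deep piezometer, so vertical flow is upward (discharge condition).

|i_v| ≈ 0.0990; vertical flow is upward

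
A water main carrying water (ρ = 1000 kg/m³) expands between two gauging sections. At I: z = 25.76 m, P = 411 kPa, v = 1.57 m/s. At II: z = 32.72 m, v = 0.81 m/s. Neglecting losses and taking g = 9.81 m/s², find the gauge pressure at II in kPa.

Pressure head at I: ψ₁ = P₁/(ρg) = 411×1000 / (1000 × 9.81) = 41.90 m.
Velocity heads: v₁²/2g = 1.57²/19.62 = 0.126 m; v₂²/2g = 0.81²/19.62 = 0.033 m.
Total head H = z₁ + ψ₁ + v₁²/2g = 25.76 + 41.90 + 0.126 = 67.79 m.
ψ₂ = H − z₂ − v₂²/2g = 67.79 − 32.72 − 0.033 = 35.04 m.
P₂ = ρgψ₂ = 1000 × 9.81 × 35.04 ≈ 344 kPa.

P₂ ≈ 344 kPa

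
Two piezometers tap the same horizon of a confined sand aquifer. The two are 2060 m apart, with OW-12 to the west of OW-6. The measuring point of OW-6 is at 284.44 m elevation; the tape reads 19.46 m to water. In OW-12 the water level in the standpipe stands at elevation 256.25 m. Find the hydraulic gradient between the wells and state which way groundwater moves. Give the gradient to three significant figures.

i ≈ 0.00424; groundwater flows toward the west

Total head at OW-6: h = 284.44 − 19.46 = 264.98 m.
Total head at OW-12: h = 256.25 m (water level in the piezometer is the total head).
Head difference: h(OW-6) − h(OW-12) = 264.98 − 256.25 = 8.73 m.
Hydraulic gradient: i = |Δh| / L = 8.73 / 2060 = 0.00424.
Flow is from higher to lower head: from OW-6 toward OW-12, i.e. toward the west.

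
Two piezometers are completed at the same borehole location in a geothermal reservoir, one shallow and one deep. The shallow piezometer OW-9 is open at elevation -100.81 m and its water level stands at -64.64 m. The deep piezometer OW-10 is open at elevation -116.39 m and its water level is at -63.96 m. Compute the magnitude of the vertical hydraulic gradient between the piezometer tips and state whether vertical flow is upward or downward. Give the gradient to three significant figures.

|i_v| ≈ 0.0436; vertical flow is upward

Total head at OW-9: h = -64.64 m (water level in the standpipe).
Total head at OW-10: h = -63.96 m.
Δh = h(OW-9) − h(OW-10) = -64.64 − (-63.96) = -0.68 m.
Vertical separation Δz = -100.81 − (-116.39) = 15.58 m.
|i_v| = |Δh| / Δz = 0.68 / 15.58 = 0.0436.
Head is higher in the deep piezometer, so vertical flow is upward (discharge condition).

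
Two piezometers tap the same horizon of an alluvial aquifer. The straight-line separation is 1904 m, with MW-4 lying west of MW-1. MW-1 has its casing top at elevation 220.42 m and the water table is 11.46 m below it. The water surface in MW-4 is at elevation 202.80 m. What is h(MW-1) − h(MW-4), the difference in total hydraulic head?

Total head at MW-1: h = 220.42 − 11.46 = 208.96 m.
Total head at MW-4: h = 202.80 m (water level in the piezometer is the total head).
Head difference: h(MW-1) − h(MW-4) = 208.96 − 202.80 = 6.16 m.

Δh ≈ 6.16 m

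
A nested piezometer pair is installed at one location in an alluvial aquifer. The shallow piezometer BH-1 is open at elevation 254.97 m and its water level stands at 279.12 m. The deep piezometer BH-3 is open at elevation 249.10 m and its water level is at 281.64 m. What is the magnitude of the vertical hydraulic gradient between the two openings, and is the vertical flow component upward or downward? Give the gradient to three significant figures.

Total head at BH-1: h = 279.12 m (water level in the standpipe).
Total head at BH-3: h = 281.64 m.
Δh = h(BH-1) − h(BH-3) = 279.12 − 281.64 = -2.52 m.
Vertical separation Δz = 254.97 − 249.10 = 5.87 m.
|i_v| = |Δh| / Δz = 2.52 / 5.87 = 0.429.
Head is higher in the deep piezometer, so vertical flow is upward (discharge condition).

|i_v| ≈ 0.429; vertical flow is upward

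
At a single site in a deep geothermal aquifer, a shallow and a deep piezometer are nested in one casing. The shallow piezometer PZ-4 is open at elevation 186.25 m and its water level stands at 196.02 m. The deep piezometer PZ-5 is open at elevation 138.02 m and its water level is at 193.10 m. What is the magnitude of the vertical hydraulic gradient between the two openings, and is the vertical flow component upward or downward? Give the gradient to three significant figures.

|i_v| ≈ 0.0605; vertical flow is downward

Total head at PZ-4: h = 196.02 m (water level in the standpipe).
Total head at PZ-5: h = 193.10 m.
Δh = h(PZ-4) − h(PZ-5) = 196.02 − 193.10 = 2.92 m.
Vertical separation Δz = 186.25 − 138.02 = 48.23 m.
|i_v| = |Δh| / Δz = 2.92 / 48.23 = 0.0605.
Head is higher in the shallow piezometer, so vertical flow is downward (recharge condition).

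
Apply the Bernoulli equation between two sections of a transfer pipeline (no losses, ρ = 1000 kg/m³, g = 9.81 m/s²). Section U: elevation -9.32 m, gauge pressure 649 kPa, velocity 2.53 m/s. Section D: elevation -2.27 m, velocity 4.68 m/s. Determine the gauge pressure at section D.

Pressure head at U: ψ₁ = P₁/(ρg) = 649×1000 / (1000 × 9.81) = 66.16 m.
Velocity heads: v₁²/2g = 2.53²/19.62 = 0.326 m; v₂²/2g = 4.68²/19.62 = 1.116 m.
Total head H = z₁ + ψ₁ + v₁²/2g = -9.32 + 66.16 + 0.326 = 57.17 m.
ψ₂ = H − z₂ − v₂²/2g = 57.17 − (-2.27) − 1.116 = 58.32 m.
P₂ = ρgψ₂ = 1000 × 9.81 × 58.32 ≈ 572 kPa.

P₂ ≈ 572 kPa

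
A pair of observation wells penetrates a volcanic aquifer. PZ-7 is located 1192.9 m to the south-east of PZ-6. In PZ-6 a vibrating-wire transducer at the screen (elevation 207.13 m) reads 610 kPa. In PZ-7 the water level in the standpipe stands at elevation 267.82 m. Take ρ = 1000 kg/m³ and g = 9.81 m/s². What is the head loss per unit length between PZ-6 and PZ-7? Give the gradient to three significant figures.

Pressure head at PZ-6: ψ = P/(ρg) = 610×1000 / (1000 × 9.81) = 62.18 m.
Total head at PZ-6: h = z + ψ = 207.13 + 62.18 = 269.31 m.
Total head at PZ-7: h = 267.82 m (water level in the piezometer is the total head).
Head difference: h(PZ-6) − h(PZ-7) = 269.31 − 267.82 = 1.49 m.
Hydraulic gradient: i = |Δh| / L = 1.49 / 1192.9 = 0.00125.

i ≈ 0.00125 m/m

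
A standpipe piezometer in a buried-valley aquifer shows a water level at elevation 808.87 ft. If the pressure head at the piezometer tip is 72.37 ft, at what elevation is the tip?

z ≈ 736.50 ft

z = h − ψ = 808.87 − 72.37 = 736.50 ft.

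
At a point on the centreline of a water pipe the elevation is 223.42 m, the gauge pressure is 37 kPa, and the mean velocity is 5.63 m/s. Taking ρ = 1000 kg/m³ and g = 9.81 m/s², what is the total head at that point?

Pressure head ψ = P/(ρg) = 37×1000 / (1000 × 9.81) = 3.77 m.
Velocity head = v²/(2g) = 5.63² / (2 × 9.81) = 1.616 m.
h = z + ψ + v²/(2g) = 223.42 + 3.77 + 1.616 = 228.81 m.

h ≈ 228.81 m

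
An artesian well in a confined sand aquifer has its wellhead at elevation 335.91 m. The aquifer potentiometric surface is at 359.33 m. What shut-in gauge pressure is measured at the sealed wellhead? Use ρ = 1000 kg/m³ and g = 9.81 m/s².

P ≈ 230 kPa

Head above the cap: Δh = 359.33 − 335.91 = 23.42 m.
P = ρgΔh = 1000 × 9.81 × 23.42 = 229750 Pa ≈ 230 kPa.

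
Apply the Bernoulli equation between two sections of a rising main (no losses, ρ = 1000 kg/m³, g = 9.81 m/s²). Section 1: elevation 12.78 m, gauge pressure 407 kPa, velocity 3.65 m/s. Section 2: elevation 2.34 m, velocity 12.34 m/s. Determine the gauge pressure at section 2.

Pressure head at 1: ψ₁ = P₁/(ρg) = 407×1000 / (1000 × 9.81) = 41.49 m.
Velocity heads: v₁²/2g = 3.65²/19.62 = 0.679 m; v₂²/2g = 12.34²/19.62 = 7.761 m.
Total head H = z₁ + ψ₁ + v₁²/2g = 12.78 + 41.49 + 0.679 = 54.95 m.
ψ₂ = H − z₂ − v₂²/2g = 54.95 − 2.34 − 7.761 = 44.85 m.
P₂ = ρgψ₂ = 1000 × 9.81 × 44.85 ≈ 440 kPa.

P₂ ≈ 440 kPa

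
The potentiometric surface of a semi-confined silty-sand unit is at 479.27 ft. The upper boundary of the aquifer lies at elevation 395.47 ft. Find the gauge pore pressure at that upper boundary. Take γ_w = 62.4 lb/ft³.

P ≈ 36.3 psi

Pressure head at the aquifer top: ψ = h − z = 479.27 − 395.47 = 83.80 ft.
P = γψ/144 = 62.4 × 83.80 / 144 = 36.3 psi.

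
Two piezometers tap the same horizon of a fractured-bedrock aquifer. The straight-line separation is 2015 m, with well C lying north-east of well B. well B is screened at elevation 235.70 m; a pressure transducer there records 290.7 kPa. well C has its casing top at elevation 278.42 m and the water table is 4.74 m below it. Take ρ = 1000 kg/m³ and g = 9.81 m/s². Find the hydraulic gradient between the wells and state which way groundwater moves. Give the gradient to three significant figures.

i ≈ 0.00414; groundwater flows toward the south-west

Pressure head at well B: ψ = P/(ρg) = 290.7×1000 / (1000 × 9.81) = 29.63 m.
Total head at well B: h = z + ψ = 235.70 + 29.63 = 265.33 m.
Total head at well C: h = 278.42 − 4.74 = 273.68 m.
Head difference: h(well B) − h(well C) = 265.33 − 273.68 = -8.35 m.
Hydraulic gradient: i = |Δh| / L = 8.35 / 2015 = 0.00414.
Flow is from higher to lower head: from well C toward well B, i.e. toward the south-west.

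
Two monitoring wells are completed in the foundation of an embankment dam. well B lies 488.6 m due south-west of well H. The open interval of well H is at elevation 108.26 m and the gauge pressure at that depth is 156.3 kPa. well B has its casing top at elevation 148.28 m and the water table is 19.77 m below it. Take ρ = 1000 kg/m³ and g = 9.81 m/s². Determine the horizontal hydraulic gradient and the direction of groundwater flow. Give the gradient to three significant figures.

Pressure head at well H: ψ = P/(ρg) = 156.3×1000 / (1000 × 9.81) = 15.93 m.
Total head at well H: h = z + ψ = 108.26 + 15.93 = 124.19 m.
Total head at well B: h = 148.28 − 19.77 = 128.51 m.
Head difference: h(well H) − h(well B) = 124.19 − 128.51 = -4.32 m.
Hydraulic gradient: i = |Δh| / L = 4.32 / 488.6 = 0.00884.
Flow is from higher to lower head: from well B toward well H, i.e. toward the north-east.

i ≈ 0.00884; groundwater flows toward the north-east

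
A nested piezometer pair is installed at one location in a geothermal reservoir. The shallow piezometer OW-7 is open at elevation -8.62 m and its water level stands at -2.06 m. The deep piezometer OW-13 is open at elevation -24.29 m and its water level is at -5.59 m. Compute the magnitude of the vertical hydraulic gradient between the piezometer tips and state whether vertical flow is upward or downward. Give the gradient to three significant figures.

Total head at OW-7: h = -2.06 m (water level in the standpipe).
Total head at OW-13: h = -5.59 m.
Δh = h(OW-7) − h(OW-13) = -2.06 − (-5.59) = 3.53 m.
Vertical separation Δz = -8.62 − (-24.29) = 15.67 m.
|i_v| = |Δh| / Δz = 3.53 / 15.67 = 0.225.
Head is higher in the shallow piezometer, so vertical flow is downward (recharge condition).

|i_v| ≈ 0.225; vertical flow is downward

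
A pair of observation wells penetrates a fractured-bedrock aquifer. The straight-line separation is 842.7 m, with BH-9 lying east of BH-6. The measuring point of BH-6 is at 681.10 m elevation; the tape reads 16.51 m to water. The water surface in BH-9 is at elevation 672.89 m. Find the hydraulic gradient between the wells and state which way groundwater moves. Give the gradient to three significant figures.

i ≈ 0.00985; groundwater flows toward the west

Total head at BH-6: h = 681.10 − 16.51 = 664.59 m.
Total head at BH-9: h = 672.89 m (water level in the piezometer is the total head).
Head difference: h(BH-6) − h(BH-9) = 664.59 − 672.89 = -8.30 m.
Hydraulic gradient: i = |Δh| / L = 8.30 / 842.7 = 0.00985.
Flow is from higher to lower head: from BH-9 toward BH-6, i.e. toward the west.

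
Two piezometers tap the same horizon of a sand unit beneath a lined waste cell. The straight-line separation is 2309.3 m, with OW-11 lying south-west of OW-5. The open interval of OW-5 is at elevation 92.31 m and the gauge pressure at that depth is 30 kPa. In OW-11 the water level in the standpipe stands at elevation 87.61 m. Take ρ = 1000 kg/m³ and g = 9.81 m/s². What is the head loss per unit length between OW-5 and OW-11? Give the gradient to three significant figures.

Pressure head at OW-5: ψ = P/(ρg) = 30×1000 / (1000 × 9.81) = 3.06 m.
Total head at OW-5: h = z + ψ = 92.31 + 3.06 = 95.37 m.
Total head at OW-11: h = 87.61 m (water level in the piezometer is the total head).
Head difference: h(OW-5) − h(OW-11) = 95.37 − 87.61 = 7.76 m.
Hydraulic gradient: i = |Δh| / L = 7.76 / 2309.3 = 0.00336.

i ≈ 0.00336 m/m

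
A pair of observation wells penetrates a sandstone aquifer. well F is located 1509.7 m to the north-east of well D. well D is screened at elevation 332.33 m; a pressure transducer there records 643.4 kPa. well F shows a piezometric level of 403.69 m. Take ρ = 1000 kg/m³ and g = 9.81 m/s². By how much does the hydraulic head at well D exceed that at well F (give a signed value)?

Δh ≈ -5.77 m

Pressure head at well D: ψ = P/(ρg) = 643.4×1000 / (1000 × 9.81) = 65.59 m.
Total head at well D: h = z + ψ = 332.33 + 65.59 = 397.92 m.
Total head at well F: h = 403.69 m (water level in the piezometer is the total head).
Head difference: h(well D) − h(well F) = 397.92 − 403.69 = -5.77 m.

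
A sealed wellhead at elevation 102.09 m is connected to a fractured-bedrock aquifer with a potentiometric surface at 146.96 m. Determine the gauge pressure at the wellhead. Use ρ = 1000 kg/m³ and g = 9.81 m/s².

P ≈ 440 kPa

Head above the cap: Δh = 146.96 − 102.09 = 44.87 m.
P = ρgΔh = 1000 × 9.81 × 44.87 = 440175 Pa ≈ 440 kPa.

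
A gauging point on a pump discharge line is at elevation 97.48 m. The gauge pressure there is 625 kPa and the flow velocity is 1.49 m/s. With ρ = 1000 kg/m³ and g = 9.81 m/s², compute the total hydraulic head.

Pressure head ψ = P/(ρg) = 625×1000 / (1000 × 9.81) = 63.71 m.
Velocity head = v²/(2g) = 1.49² / (2 × 9.81) = 0.113 m.
h = z + ψ + v²/(2g) = 97.48 + 63.71 + 0.113 = 161.30 m.

h ≈ 161.30 m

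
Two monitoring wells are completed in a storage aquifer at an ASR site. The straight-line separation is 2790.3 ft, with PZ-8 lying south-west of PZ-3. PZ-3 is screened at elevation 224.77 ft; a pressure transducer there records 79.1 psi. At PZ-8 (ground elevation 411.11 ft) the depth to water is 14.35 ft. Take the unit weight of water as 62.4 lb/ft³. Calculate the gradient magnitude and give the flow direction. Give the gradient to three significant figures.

i ≈ 0.00378; groundwater flows toward the south-west

Pressure head at PZ-3: ψ = 144·P/γ = 144 × 79.1 / 62.4 = 182.54 ft.
Total head at PZ-3: h = z + ψ = 224.77 + 182.54 = 407.31 ft.
Total head at PZ-8: h = 411.11 − 14.35 = 396.76 ft.
Head difference: h(PZ-3) − h(PZ-8) = 407.31 − 396.76 = 10.55 ft.
Hydraulic gradient: i = |Δh| / L = 10.55 / 2790.3 = 0.00378.
Flow is from higher to lower head: from PZ-3 toward PZ-8, i.e. toward the south-west.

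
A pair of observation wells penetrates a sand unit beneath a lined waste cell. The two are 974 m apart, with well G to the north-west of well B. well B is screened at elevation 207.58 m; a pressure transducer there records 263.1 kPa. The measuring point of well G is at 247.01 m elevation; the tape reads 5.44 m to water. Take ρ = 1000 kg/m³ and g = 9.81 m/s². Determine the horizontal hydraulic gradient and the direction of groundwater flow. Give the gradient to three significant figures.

i ≈ 0.00736; groundwater flows toward the south-east

Pressure head at well B: ψ = P/(ρg) = 263.1×1000 / (1000 × 9.81) = 26.82 m.
Total head at well B: h = z + ψ = 207.58 + 26.82 = 234.40 m.
Total head at well G: h = 247.01 − 5.44 = 241.57 m.
Head difference: h(well B) − h(well G) = 234.40 − 241.57 = -7.17 m.
Hydraulic gradient: i = |Δh| / L = 7.17 / 974 = 0.00736.
Flow is from higher to lower head: from well G toward well B, i.e. toward the south-east.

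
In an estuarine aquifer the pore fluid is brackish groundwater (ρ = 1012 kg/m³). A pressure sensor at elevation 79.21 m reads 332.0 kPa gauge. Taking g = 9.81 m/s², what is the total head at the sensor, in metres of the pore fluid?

h ≈ 112.65 m

ψ = P/(ρg) = 332.0×1000 / (1012 × 9.81) = 33.44 m.
h = z + ψ = 79.21 + 33.44 = 112.65 m.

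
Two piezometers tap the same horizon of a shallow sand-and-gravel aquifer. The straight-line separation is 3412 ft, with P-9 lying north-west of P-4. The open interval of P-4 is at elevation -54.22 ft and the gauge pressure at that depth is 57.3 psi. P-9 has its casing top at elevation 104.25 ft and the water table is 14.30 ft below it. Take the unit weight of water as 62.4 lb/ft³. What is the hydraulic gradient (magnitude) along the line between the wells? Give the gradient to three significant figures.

Pressure head at P-4: ψ = 144·P/γ = 144 × 57.3 / 62.4 = 132.23 ft.
Total head at P-4: h = z + ψ = -54.22 + 132.23 = 78.01 ft.
Total head at P-9: h = 104.25 − 14.30 = 89.95 ft.
Head difference: h(P-4) − h(P-9) = 78.01 − 89.95 = -11.94 ft.
Hydraulic gradient: i = |Δh| / L = 11.94 / 3412 = 0.00350.

i ≈ 0.00350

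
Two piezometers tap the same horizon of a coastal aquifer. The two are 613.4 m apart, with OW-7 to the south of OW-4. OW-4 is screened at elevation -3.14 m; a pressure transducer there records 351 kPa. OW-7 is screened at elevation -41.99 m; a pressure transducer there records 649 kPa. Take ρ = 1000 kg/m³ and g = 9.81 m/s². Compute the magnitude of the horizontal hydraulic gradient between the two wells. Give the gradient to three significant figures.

i ≈ 0.0138

Pressure head at OW-4: ψ = P/(ρg) = 351×1000 / (1000 × 9.81) = 35.78 m.
Total head at OW-4: h = z + ψ = -3.14 + 35.78 = 32.64 m.
Pressure head at OW-7: ψ = P/(ρg) = 649×1000 / (1000 × 9.81) = 66.16 m.
Total head at OW-7: h = z + ψ = -41.99 + 66.16 = 24.17 m.
Head difference: h(OW-4) − h(OW-7) = 32.64 − 24.17 = 8.47 m.
Hydraulic gradient: i = |Δh| / L = 8.47 / 613.4 = 0.0138.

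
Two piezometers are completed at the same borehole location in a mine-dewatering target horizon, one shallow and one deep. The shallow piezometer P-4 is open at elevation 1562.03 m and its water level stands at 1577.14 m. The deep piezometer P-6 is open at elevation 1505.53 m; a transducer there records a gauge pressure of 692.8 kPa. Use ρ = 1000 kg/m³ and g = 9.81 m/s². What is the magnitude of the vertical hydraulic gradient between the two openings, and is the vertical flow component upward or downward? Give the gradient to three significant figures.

|i_v| ≈ 0.0175; vertical flow is downward

Total head at P-4: h = 1577.14 m (water level in the standpipe).
Pressure head at P-6: ψ = P/(ρg) = 692.8×1000 / (1000 × 9.81) = 70.62 m.
Total head at P-6: h = z + ψ = 1505.53 + 70.62 = 1576.15 m.
Δh = h(P-4) − h(P-6) = 1577.14 − 1576.15 = 0.99 m.
Vertical separation Δz = 1562.03 − 1505.53 = 56.50 m.
|i_v| = |Δh| / Δz = 0.99 / 56.50 = 0.0175.
Head is higher in the shallow piezometer, so vertical flow is downward (recharge condition).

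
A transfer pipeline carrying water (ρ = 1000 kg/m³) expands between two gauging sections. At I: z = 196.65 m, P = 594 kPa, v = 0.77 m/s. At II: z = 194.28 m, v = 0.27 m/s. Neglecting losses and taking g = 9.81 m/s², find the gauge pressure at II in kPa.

P₂ ≈ 618 kPa

Pressure head at I: ψ₁ = P₁/(ρg) = 594×1000 / (1000 × 9.81) = 60.55 m.
Velocity heads: v₁²/2g = 0.77²/19.62 = 0.030 m; v₂²/2g = 0.27²/19.62 = 0.004 m.
Total head H = z₁ + ψ₁ + v₁²/2g = 196.65 + 60.55 + 0.030 = 257.23 m.
ψ₂ = H − z₂ − v₂²/2g = 257.23 − 194.28 − 0.004 = 62.95 m.
P₂ = ρgψ₂ = 1000 × 9.81 × 62.95 ≈ 618 kPa.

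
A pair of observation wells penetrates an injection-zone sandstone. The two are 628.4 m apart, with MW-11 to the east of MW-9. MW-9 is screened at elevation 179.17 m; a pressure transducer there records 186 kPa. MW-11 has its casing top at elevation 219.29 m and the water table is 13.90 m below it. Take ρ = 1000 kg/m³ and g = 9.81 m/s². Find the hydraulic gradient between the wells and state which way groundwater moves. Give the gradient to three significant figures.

i ≈ 0.0116; groundwater flows toward the west

Pressure head at MW-9: ψ = P/(ρg) = 186×1000 / (1000 × 9.81) = 18.96 m.
Total head at MW-9: h = z + ψ = 179.17 + 18.96 = 198.13 m.
Total head at MW-11: h = 219.29 − 13.90 = 205.39 m.
Head difference: h(MW-9) − h(MW-11) = 198.13 − 205.39 = -7.26 m.
Hydraulic gradient: i = |Δh| / L = 7.26 / 628.4 = 0.0116.
Flow is from higher to lower head: from MW-11 toward MW-9, i.e. toward the west.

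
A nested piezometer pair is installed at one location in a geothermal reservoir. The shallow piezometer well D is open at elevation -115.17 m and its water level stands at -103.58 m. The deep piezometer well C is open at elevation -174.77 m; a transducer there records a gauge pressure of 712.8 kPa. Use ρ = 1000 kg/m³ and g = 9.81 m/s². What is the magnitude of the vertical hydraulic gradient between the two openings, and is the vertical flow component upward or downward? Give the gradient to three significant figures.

|i_v| ≈ 0.0247; vertical flow is upward

Total head at well D: h = -103.58 m (water level in the standpipe).
Pressure head at well C: ψ = P/(ρg) = 712.8×1000 / (1000 × 9.81) = 72.66 m.
Total head at well C: h = z + ψ = -174.77 + 72.66 = -102.11 m.
Δh = h(well D) − h(well C) = -103.58 − (-102.11) = -1.47 m.
Vertical separation Δz = -115.17 − (-174.77) = 59.60 m.
|i_v| = |Δh| / Δz = 1.47 / 59.60 = 0.0247.
Head is higher in the deep piezometer, so vertical flow is upward (discharge condition).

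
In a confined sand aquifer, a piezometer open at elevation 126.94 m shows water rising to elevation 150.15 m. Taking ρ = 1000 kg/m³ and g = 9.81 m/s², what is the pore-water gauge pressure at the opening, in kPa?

P ≈ 228 kPa

Pressure head ψ = h − z = 150.15 − 126.94 = 23.21 m.
P = ρgψ = 1000 × 9.81 × 23.21 = 227690 Pa ≈ 228 kPa.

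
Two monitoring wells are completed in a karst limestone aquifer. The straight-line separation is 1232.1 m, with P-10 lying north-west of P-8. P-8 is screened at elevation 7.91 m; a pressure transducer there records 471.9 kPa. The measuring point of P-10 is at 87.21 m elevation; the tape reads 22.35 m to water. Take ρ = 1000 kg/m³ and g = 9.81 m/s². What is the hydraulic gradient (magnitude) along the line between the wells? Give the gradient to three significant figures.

Pressure head at P-8: ψ = P/(ρg) = 471.9×1000 / (1000 × 9.81) = 48.10 m.
Total head at P-8: h = z + ψ = 7.91 + 48.10 = 56.01 m.
Total head at P-10: h = 87.21 − 22.35 = 64.86 m.
Head difference: h(P-8) − h(P-10) = 56.01 − 64.86 = -8.85 m.
Hydraulic gradient: i = |Δh| / L = 8.85 / 1232.1 = 0.00718.

i ≈ 0.00718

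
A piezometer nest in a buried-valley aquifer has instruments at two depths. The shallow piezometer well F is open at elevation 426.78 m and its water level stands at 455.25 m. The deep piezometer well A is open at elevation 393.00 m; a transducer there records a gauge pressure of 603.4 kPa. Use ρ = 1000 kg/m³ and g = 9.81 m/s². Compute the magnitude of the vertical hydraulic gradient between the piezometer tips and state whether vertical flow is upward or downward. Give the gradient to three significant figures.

Total head at well F: h = 455.25 m (water level in the standpipe).
Pressure head at well A: ψ = P/(ρg) = 603.4×1000 / (1000 × 9.81) = 61.51 m.
Total head at well A: h = z + ψ = 393.00 + 61.51 = 454.51 m.
Δh = h(well F) − h(well A) = 455.25 − 454.51 = 0.74 m.
Vertical separation Δz = 426.78 − 393.00 = 33.78 m.
|i_v| = |Δh| / Δz = 0.74 / 33.78 = 0.0219.
Head is higher in the shallow piezometer, so vertical flow is downward (recharge condition).

|i_v| ≈ 0.0219; vertical flow is downward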